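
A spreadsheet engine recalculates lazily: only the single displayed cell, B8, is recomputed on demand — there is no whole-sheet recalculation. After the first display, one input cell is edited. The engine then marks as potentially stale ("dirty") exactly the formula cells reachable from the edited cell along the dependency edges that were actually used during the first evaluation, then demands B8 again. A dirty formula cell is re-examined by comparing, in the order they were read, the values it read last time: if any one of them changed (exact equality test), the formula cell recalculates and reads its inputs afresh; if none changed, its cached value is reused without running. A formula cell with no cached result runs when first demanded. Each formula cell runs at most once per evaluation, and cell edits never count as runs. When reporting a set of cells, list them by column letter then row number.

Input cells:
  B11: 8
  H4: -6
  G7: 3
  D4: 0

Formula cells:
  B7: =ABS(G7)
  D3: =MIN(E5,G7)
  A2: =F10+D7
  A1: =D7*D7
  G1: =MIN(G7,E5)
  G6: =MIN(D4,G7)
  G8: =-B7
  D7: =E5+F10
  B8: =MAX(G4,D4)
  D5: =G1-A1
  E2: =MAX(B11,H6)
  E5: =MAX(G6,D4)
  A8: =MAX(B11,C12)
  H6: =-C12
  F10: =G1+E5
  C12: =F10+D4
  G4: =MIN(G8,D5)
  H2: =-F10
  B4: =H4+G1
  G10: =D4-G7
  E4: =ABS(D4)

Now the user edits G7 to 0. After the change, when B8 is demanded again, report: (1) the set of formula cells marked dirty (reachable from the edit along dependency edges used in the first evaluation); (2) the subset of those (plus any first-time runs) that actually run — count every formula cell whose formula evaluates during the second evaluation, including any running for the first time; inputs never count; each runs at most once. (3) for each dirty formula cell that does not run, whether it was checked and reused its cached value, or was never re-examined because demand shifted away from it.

Marked dirty: A1, B7, B8, D5, D7, E5, F10, G1, G4, G6, G8.
Formula cells that run: B7, B8, G1, G4, G6, G8 — 6 in total.
Checked but reused from cache: A1, D5, D7, E5, F10.
Key observation: the cutoff stops propagation at E5 — its inputs' values are unchanged, so it reuses its cache.

First evaluation (everything demanded from the output):
  B7 = ABS(3) = 3
  G6 = MIN(0, 3) = 0
  E5 = MAX(0, 0) = 0
  G1 = MIN(3, 0) = 0
  F10 = 0 + 0 = 0
  D7 = 0 + 0 = 0
  A1 = 0 * 0 = 0
  D5 = 0 - 0 = 0
  G8 = -(3) = -3
  G4 = MIN(-3, 0) = -3
  B8 = MAX(-3, 0) = 0

Propagation after the edit:
  B7: runs — G7 3->0; result 0.
  G6: runs — G7 3->0; result 0 (same value as before).
  E5: checked — values it read are unchanged (G6 unchanged, D4 unchanged); reused cached 0 without running.
  G1: runs — G7 3->0; result 0 (same value as before).
  F10: checked — values it read are unchanged (G1 unchanged, E5 unchanged); reused cached 0 without running.
  D7: checked — values it read are unchanged (E5 unchanged, F10 unchanged); reused cached 0 without running.
  A1: checked — values it read are unchanged (D7 unchanged, D7 unchanged); reused cached 0 without running.
  D5: checked — values it read are unchanged (G1 unchanged, A1 unchanged); reused cached 0 without running.
  G8: runs — B7 3->0; result 0.
  G4: runs — G8 -3->0; result 0.
  B8: runs — G4 -3->0; result 0 (same value as before).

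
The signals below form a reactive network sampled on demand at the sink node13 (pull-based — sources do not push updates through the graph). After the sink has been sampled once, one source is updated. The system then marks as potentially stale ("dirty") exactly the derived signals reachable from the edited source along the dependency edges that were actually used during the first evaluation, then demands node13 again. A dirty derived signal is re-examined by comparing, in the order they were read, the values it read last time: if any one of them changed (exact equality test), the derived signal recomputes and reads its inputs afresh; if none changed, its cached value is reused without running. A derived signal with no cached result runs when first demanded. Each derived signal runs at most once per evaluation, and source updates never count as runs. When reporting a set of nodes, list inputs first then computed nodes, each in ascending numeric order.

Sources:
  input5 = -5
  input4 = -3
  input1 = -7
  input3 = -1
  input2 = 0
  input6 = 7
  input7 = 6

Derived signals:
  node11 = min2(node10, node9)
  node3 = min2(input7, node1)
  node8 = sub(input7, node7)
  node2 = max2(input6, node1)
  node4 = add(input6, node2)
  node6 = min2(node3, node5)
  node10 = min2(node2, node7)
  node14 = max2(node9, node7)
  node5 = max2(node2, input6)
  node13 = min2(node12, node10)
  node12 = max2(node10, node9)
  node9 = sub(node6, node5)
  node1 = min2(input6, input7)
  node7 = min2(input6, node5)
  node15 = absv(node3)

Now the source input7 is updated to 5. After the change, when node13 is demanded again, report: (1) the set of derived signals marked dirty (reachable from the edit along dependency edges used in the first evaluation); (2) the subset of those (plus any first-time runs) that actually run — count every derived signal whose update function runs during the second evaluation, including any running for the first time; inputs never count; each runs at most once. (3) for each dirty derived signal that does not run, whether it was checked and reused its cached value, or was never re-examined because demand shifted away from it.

Initial pass — values computed on the first demand:
  node1 = min2(7, 6) = 6
  node2 = max2(7, 6) = 7
  node3 = min2(6, 6) = 6
  node5 = max2(7, 7) = 7
  node6 = min2(6, 7) = 6
  node7 = min2(7, 7) = 7
  node9 = sub(6, 7) = -1
  node10 = min2(7, 7) = 7
  node12 = max2(7, -1) = 7
  node13 = min2(7, 7) = 7

Second demand — change propagation:
  node1: re-runs because input7 6->5; new result 5.
  node2: re-runs because node1 6->5; new result 7 (unchanged).
  node3: re-runs because input7 6->5; node1 6->5; new result 5.
  node5: re-examined; everything it read last time is the same (node2 unchanged, input6 unchanged) — cache 7 kept, no run.
  node6: re-runs because node3 6->5; new result 5.
  node7: re-examined; everything it read last time is the same (input6 unchanged, node5 unchanged) — cache 7 kept, no run.
  node9: re-runs because node6 6->5; new result -2.
  node10: re-examined; everything it read last time is the same (node2 unchanged, node7 unchanged) — cache 7 kept, no run.
  node12: re-runs because node9 -1->-2; new result 7 (unchanged).
  node13: re-examined; everything it read last time is the same (node12 unchanged, node10 unchanged) — cache 7 kept, no run.

The important point: at node5 every value read last time is unchanged, so the dirty flag clears without a run.

Dirty set: node1, node2, node3, node5, node6, node7, node9, node10, node12, node13.
Run set: node1, node2, node3, node6, node9, node12 (6 run).
Re-examined without running (cache reused): node5, node7, node10, node13.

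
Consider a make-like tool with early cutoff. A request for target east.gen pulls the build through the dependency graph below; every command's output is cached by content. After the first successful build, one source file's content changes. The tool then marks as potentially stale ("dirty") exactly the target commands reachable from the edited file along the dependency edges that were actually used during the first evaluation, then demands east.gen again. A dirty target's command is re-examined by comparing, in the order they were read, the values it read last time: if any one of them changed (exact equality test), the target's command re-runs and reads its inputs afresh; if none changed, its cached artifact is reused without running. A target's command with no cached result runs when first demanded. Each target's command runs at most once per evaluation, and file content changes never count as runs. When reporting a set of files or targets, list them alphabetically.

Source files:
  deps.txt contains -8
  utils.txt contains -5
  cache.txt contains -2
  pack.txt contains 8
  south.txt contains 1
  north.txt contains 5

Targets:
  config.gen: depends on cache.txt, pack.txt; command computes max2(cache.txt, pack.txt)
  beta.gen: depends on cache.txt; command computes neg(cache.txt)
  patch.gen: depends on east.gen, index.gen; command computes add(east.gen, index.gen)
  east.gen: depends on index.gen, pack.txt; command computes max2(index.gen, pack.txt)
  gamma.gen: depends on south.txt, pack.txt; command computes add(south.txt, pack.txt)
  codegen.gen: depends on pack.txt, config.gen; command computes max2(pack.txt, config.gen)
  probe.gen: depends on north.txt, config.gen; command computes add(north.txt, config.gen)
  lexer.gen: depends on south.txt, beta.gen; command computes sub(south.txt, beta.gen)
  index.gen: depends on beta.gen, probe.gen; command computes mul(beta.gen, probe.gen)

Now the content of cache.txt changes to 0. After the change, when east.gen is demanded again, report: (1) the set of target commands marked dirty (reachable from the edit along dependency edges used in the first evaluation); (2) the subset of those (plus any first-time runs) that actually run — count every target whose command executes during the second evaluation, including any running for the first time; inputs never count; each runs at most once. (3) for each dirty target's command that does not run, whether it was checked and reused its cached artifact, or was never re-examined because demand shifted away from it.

The edit dirties: beta.gen, config.gen, east.gen, index.gen, probe.gen.
4 target commands run: beta.gen, config.gen, east.gen, index.gen.
Cache hits after checking: probe.gen.
Note where the cutoff bites: probe.gen is checked, finds nothing changed, and keeps its cache.

First demand of the output computes:
  beta.gen = neg(-2) = 2
  config.gen = max2(-2, 8) = 8
  probe.gen = add(5, 8) = 13
  index.gen = mul(2, 13) = 26
  east.gen = max2(26, 8) = 26

After the edit, cleaning proceeds:
  beta.gen: a read changed (cache.txt -2->0) — executes, giving 0.
  config.gen: a read changed (cache.txt -2->0) — executes, giving 8 — identical to its old value.
  probe.gen: dirty, but its reads are unchanged (north.txt unchanged, config.gen unchanged); cached 13 stands.
  index.gen: a read changed (beta.gen 2->0) — executes, giving 0.
  east.gen: a read changed (index.gen 26->0) — executes, giving 8.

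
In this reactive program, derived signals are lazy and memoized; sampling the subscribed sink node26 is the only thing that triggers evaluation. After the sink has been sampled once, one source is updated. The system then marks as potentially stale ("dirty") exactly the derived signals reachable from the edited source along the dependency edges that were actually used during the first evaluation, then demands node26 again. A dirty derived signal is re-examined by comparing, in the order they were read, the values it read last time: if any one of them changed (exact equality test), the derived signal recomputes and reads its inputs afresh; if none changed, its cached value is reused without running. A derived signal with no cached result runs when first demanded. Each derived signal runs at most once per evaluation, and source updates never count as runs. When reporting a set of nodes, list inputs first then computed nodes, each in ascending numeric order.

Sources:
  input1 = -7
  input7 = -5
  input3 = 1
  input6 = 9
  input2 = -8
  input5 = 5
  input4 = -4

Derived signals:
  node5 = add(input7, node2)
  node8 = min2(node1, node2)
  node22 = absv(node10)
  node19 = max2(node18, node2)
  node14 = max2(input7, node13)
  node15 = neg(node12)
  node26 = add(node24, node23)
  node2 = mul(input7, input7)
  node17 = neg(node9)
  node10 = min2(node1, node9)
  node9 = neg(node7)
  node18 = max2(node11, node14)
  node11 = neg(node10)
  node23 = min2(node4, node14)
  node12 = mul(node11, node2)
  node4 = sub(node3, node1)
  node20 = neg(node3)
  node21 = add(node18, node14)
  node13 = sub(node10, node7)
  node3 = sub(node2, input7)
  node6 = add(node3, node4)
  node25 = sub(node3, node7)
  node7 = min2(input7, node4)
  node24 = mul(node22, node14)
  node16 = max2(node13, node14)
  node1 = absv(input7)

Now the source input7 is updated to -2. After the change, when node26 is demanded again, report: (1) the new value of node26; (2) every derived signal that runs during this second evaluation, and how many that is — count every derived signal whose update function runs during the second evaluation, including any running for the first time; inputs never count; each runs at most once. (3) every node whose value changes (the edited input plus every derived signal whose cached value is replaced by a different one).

Demanding node26 again yields 12.
13 derived signals run: node1, node2, node3, node4, node7, node9, node10, node13, node14, node22, node23, node24, node26.
The nodes whose values change: input7, node1, node2, node3, node4, node7, node9, node10, node13, node14, node22, node23, node24, node26.

First demand of the output computes:
  node1 = absv(-5) = 5
  node2 = mul(-5, -5) = 25
  node3 = sub(25, -5) = 30
  node4 = sub(30, 5) = 25
  node7 = min2(-5, 25) = -5
  node9 = neg(-5) = 5
  node10 = min2(5, 5) = 5
  node13 = sub(5, -5) = 10
  node14 = max2(-5, 10) = 10
  node22 = absv(5) = 5
  node23 = min2(25, 10) = 10
  node24 = mul(5, 10) = 50
  node26 = add(50, 10) = 60

After the edit, cleaning proceeds:
  node1: a read changed (input7 -5->-2) — executes, giving 2.
  node2: a read changed (input7 -5->-2; input7 -5->-2) — executes, giving 4.
  node3: a read changed (node2 25->4; input7 -5->-2) — executes, giving 6.
  node4: a read changed (node3 30->6; node1 5->2) — executes, giving 4.
  node7: a read changed (input7 -5->-2; node4 25->4) — executes, giving -2.
  node9: a read changed (node7 -5->-2) — executes, giving 2.
  node10: a read changed (node1 5->2; node9 5->2) — executes, giving 2.
  node13: a read changed (node10 5->2; node7 -5->-2) — executes, giving 4.
  node14: a read changed (input7 -5->-2; node13 10->4) — executes, giving 4.
  node22: a read changed (node10 5->2) — executes, giving 2.
  node23: a read changed (node4 25->4; node14 10->4) — executes, giving 4.
  node24: a read changed (node22 5->2; node14 10->4) — executes, giving 8.
  node26: a read changed (node24 50->8; node23 10->4) — executes, giving 12.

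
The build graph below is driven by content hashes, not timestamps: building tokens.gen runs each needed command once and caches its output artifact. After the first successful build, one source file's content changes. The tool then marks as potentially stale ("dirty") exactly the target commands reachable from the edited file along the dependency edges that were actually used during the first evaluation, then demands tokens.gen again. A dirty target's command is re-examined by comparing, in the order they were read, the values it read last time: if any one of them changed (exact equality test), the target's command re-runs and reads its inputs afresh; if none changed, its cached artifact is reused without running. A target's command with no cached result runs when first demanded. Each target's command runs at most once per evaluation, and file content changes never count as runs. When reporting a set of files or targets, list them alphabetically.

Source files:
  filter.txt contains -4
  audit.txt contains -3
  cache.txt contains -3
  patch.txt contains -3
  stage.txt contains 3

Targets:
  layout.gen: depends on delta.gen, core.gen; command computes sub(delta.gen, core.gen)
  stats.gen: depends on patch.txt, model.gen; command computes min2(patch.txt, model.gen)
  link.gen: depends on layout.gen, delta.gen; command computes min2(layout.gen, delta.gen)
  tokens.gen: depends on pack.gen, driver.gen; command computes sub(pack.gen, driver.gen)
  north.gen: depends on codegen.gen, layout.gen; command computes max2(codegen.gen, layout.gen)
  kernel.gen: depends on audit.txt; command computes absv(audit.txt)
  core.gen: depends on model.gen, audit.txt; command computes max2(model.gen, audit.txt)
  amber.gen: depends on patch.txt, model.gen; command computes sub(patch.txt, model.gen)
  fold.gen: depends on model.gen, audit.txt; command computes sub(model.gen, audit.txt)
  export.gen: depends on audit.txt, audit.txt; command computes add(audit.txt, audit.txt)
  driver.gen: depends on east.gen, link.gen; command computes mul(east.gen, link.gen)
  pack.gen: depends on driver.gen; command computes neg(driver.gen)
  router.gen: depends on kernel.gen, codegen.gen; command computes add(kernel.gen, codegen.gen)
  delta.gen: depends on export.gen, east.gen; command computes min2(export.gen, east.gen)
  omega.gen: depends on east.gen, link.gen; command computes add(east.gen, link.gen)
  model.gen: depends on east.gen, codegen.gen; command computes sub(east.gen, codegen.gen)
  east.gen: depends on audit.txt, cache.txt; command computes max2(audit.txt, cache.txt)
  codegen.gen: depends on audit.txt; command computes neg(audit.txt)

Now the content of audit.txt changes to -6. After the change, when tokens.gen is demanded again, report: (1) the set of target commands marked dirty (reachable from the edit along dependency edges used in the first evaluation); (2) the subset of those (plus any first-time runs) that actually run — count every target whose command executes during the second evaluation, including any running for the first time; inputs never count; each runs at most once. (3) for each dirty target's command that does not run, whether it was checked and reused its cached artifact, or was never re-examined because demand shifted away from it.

Dirty set: codegen.gen, core.gen, delta.gen, driver.gen, east.gen, export.gen, layout.gen, link.gen, model.gen, pack.gen, tokens.gen.
Run set: codegen.gen, core.gen, delta.gen, driver.gen, east.gen, export.gen, layout.gen, link.gen, model.gen, pack.gen, tokens.gen (11 run).
All dirty target commands ended up running.

Initial pass — values computed on the first demand:
  codegen.gen = neg(-3) = 3
  east.gen = max2(-3, -3) = -3
  export.gen = add(-3, -3) = -6
  delta.gen = min2(-6, -3) = -6
  model.gen = sub(-3, 3) = -6
  core.gen = max2(-6, -3) = -3
  layout.gen = sub(-6, -3) = -3
  link.gen = min2(-3, -6) = -6
  driver.gen = mul(-3, -6) = 18
  pack.gen = neg(18) = -18
  tokens.gen = sub(-18, 18) = -36

Second demand — change propagation:
  codegen.gen: re-runs because audit.txt -3->-6; new result 6.
  east.gen: re-runs because audit.txt -3->-6; new result -3 (unchanged).
  export.gen: re-runs because audit.txt -3->-6; audit.txt -3->-6; new result -12.
  delta.gen: re-runs because export.gen -6->-12; new result -12.
  model.gen: re-runs because codegen.gen 3->6; new result -9.
  core.gen: re-runs because model.gen -6->-9; audit.txt -3->-6; new result -6.
  layout.gen: re-runs because delta.gen -6->-12; core.gen -3->-6; new result -6.
  link.gen: re-runs because layout.gen -3->-6; delta.gen -6->-12; new result -12.
  driver.gen: re-runs because link.gen -6->-12; new result 36.
  pack.gen: re-runs because driver.gen 18->36; new result -36.
  tokens.gen: re-runs because pack.gen -18->-36; driver.gen 18->36; new result -72.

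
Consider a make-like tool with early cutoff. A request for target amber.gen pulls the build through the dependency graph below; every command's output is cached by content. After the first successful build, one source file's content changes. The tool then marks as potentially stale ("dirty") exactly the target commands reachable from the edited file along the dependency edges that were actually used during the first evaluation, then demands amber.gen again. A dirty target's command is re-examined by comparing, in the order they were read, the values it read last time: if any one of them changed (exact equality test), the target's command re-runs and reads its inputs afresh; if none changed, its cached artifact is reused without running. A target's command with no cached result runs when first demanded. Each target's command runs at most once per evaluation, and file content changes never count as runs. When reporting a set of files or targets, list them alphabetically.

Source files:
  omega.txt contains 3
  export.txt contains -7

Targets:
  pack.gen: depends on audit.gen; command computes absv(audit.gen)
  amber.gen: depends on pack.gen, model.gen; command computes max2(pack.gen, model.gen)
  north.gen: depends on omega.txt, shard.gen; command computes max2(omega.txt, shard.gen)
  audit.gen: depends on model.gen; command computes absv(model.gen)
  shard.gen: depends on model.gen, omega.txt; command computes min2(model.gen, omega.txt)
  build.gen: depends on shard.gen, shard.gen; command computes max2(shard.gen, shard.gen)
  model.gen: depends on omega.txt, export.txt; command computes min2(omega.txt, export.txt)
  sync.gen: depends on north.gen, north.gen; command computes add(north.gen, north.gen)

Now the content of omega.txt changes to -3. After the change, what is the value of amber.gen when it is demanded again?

Demanding amber.gen again yields 7.
Note the absorption at model.gen: it re-runs yet its value is the same, leaving the output's value untouched.

First demand of the output computes:
  model.gen = min2(3, -7) = -7
  audit.gen = absv(-7) = 7
  pack.gen = absv(7) = 7
  amber.gen = max2(7, -7) = 7

After the edit, cleaning proceeds:
  model.gen: a read changed (omega.txt 3->-3) — executes, giving -7 — identical to its old value.
  audit.gen: dirty, but its reads are unchanged (model.gen unchanged); cached 7 stands.
  pack.gen: dirty, but its reads are unchanged (audit.gen unchanged); cached 7 stands.
  amber.gen: dirty, but its reads are unchanged (pack.gen unchanged, model.gen unchanged); cached 7 stands.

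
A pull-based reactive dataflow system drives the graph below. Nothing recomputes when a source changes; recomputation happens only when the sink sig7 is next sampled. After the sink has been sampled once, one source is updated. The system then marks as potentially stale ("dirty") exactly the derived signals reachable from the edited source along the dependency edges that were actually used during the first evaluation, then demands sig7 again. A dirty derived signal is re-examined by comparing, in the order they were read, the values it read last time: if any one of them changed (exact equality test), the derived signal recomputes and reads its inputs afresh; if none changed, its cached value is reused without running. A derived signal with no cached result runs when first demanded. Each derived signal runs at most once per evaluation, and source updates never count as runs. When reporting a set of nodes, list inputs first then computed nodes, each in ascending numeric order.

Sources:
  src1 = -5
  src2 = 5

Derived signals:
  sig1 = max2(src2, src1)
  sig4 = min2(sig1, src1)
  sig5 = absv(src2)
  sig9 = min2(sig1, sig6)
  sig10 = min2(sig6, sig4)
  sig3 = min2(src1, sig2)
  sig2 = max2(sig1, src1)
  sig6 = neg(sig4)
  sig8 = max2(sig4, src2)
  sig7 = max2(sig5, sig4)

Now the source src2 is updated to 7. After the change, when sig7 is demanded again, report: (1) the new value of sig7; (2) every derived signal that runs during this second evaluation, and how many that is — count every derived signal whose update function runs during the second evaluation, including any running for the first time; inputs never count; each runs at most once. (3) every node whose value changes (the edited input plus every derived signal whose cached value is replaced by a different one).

First evaluation (everything demanded from the output):
  sig1 = max2(5, -5) = 5
  sig4 = min2(5, -5) = -5
  sig5 = absv(5) = 5
  sig7 = max2(5, -5) = 5

Propagation after the edit:
  sig1: runs — src2 5->7; result 7.
  sig4: runs — sig1 5->7; result -5 (same value as before).
  sig5: runs — src2 5->7; result 7.
  sig7: runs — sig5 5->7; result 7.

New value of sig7: 7.
Derived signals that run: sig1, sig4, sig5, sig7 — 4 in total.
Values that change: src2, sig1, sig5, sig7.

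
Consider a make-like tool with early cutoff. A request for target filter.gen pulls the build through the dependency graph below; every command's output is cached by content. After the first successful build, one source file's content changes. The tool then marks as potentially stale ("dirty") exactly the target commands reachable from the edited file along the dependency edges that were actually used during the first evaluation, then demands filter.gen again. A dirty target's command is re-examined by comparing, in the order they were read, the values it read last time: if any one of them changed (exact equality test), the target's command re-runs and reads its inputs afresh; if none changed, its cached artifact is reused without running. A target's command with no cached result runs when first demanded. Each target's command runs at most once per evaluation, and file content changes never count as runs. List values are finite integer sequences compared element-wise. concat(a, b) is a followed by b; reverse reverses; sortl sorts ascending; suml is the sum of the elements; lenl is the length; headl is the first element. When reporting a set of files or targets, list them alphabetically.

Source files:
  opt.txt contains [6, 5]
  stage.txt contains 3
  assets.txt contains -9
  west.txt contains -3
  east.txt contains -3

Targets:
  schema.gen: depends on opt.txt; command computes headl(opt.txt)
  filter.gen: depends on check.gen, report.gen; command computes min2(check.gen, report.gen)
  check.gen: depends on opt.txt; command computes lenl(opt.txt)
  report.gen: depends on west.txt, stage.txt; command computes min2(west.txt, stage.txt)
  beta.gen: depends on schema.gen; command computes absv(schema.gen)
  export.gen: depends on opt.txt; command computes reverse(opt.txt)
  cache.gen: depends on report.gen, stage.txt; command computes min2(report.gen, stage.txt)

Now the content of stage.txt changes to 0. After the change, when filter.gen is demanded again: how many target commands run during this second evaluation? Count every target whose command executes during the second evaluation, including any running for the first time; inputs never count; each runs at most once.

First demand of the output computes:
  check.gen = lenl([6, 5]) = 2
  report.gen = min2(-3, 3) = -3
  filter.gen = min2(2, -3) = -3

After the edit, cleaning proceeds:
  report.gen: a read changed (stage.txt 3->0) — executes, giving -3 — identical to its old value.
  filter.gen: dirty, but its reads are unchanged (check.gen unchanged, report.gen unchanged); cached -3 stands.

Note the absorption at report.gen: it re-runs yet its value is the same, leaving the output's value untouched.

1 target commands run: report.gen.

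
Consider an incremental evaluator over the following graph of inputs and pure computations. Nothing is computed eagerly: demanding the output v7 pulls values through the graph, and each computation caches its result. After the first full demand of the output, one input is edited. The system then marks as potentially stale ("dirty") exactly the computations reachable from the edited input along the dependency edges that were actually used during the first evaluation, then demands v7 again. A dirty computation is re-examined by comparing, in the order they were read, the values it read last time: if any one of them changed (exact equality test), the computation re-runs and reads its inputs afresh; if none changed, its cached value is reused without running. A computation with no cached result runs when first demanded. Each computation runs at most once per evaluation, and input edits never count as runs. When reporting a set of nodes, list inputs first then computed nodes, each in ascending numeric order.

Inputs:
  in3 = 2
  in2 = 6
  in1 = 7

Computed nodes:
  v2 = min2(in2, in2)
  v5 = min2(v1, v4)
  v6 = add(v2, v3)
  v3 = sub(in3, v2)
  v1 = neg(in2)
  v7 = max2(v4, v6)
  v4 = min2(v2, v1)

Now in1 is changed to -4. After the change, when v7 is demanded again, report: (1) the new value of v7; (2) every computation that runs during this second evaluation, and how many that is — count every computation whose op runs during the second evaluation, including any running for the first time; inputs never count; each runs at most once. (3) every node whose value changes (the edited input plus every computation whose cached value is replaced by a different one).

Initial pass — values computed on the first demand:
  v1 = neg(6) = -6
  v2 = min2(6, 6) = 6
  v3 = sub(2, 6) = -4
  v4 = min2(6, -6) = -6
  v6 = add(6, -4) = 2
  v7 = max2(-6, 2) = 2

Second demand — change propagation:
  no demanded computation ever read in1, so the edit dirties nothing and nothing runs.

The important point: nothing the output needs ever reads in1, so the edit is invisible to it.

v7 now evaluates to 2.
Run set: none (0 run).
Changed values: in1.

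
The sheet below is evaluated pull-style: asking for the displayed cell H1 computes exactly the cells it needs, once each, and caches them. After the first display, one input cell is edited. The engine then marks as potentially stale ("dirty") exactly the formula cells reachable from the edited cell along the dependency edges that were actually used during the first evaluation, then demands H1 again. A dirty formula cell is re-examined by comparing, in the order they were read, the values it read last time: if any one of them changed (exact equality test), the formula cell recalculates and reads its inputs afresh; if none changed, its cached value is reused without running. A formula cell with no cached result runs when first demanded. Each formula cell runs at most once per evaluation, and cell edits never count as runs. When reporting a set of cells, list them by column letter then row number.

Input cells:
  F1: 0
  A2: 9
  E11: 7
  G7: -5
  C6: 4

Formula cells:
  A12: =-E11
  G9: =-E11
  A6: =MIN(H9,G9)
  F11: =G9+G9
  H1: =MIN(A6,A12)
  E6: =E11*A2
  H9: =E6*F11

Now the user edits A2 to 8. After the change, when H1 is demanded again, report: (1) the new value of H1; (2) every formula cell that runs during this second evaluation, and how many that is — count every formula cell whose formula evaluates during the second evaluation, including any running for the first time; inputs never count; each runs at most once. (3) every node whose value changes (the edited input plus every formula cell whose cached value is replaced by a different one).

First demand of the output computes:
  A12 = -(7) = -7
  E6 = 7 * 9 = 63
  G9 = -(7) = -7
  F11 = -7 + -7 = -14
  H9 = 63 * -14 = -882
  A6 = MIN(-882, -7) = -882
  H1 = MIN(-882, -7) = -882

After the edit, cleaning proceeds:
  E6: a read changed (A2 9->8) — executes, giving 56.
  H9: a read changed (E6 63->56) — executes, giving -784.
  A6: a read changed (H9 -882->-784) — executes, giving -784.
  H1: a read changed (A6 -882->-784) — executes, giving -784.

Demanding H1 again yields -784.
4 formula cells run: A6, E6, H1, H9.
The nodes whose values change: A2, A6, E6, H1, H9.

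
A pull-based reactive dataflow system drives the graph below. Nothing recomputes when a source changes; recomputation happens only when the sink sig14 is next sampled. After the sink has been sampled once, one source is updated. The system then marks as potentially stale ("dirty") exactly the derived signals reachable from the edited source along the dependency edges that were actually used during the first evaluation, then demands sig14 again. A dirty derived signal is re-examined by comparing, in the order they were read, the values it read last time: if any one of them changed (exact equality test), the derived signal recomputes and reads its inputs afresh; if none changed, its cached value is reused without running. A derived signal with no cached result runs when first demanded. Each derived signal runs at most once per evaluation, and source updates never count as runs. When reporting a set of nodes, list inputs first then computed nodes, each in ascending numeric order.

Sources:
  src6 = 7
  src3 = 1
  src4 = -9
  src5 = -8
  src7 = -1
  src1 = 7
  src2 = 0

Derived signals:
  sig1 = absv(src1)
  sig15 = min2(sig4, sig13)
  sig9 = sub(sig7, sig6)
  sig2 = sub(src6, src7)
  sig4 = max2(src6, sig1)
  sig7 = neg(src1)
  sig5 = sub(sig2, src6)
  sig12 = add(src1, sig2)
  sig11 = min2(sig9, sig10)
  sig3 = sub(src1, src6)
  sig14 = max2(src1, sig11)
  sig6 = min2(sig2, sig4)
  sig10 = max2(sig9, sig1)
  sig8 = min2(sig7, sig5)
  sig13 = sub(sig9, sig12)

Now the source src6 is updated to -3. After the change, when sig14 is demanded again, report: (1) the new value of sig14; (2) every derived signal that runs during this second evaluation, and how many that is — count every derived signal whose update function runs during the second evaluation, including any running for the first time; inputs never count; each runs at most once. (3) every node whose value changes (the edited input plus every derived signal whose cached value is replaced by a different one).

New value of sig14: 7.
Derived signals that run: sig2, sig4, sig6, sig9, sig10, sig11, sig14 — 7 in total.
Values that change: src6, sig2, sig6, sig9, sig11.

First evaluation (everything demanded from the output):
  sig1 = absv(7) = 7
  sig2 = sub(7, -1) = 8
  sig4 = max2(7, 7) = 7
  sig6 = min2(8, 7) = 7
  sig7 = neg(7) = -7
  sig9 = sub(-7, 7) = -14
  sig10 = max2(-14, 7) = 7
  sig11 = min2(-14, 7) = -14
  sig14 = max2(7, -14) = 7

Propagation after the edit:
  sig2: runs — src6 7->-3; result -2.
  sig4: runs — src6 7->-3; result 7 (same value as before).
  sig6: runs — sig2 8->-2; result -2.
  sig9: runs — sig6 7->-2; result -5.
  sig10: runs — sig9 -14->-5; result 7 (same value as before).
  sig11: runs — sig9 -14->-5; result -5.
  sig14: runs — sig11 -14->-5; result 7 (same value as before).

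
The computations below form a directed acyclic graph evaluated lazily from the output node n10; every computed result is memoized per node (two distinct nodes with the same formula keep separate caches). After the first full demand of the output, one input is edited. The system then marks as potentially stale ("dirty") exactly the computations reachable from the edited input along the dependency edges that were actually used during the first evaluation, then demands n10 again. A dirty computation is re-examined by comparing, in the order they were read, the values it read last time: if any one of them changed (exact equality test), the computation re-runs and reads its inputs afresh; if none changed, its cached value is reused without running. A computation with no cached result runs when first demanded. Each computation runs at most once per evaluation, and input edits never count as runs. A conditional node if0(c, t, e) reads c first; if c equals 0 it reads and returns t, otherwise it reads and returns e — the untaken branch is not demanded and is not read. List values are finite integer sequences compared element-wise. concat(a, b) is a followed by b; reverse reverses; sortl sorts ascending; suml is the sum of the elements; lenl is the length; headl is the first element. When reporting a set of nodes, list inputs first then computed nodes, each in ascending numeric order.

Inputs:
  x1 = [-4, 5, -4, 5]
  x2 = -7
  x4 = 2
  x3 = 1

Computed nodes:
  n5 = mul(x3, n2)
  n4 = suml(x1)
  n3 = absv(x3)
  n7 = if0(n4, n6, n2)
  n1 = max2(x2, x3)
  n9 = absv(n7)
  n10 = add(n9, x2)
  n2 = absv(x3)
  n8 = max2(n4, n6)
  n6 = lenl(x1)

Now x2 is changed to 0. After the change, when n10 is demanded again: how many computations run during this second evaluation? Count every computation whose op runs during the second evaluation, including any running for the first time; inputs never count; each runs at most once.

First demand of the output computes:
  n2 = absv(1) = 1
  n4 = suml([-4, 5, -4, 5]) = 2
  n7 = if0(n4=2 -> else branch n2) = 1
  n9 = absv(1) = 1
  n10 = add(1, -7) = -6

After the edit, cleaning proceeds:
  n10: a read changed (x2 -7->0) — executes, giving 1.

1 computations run: n10.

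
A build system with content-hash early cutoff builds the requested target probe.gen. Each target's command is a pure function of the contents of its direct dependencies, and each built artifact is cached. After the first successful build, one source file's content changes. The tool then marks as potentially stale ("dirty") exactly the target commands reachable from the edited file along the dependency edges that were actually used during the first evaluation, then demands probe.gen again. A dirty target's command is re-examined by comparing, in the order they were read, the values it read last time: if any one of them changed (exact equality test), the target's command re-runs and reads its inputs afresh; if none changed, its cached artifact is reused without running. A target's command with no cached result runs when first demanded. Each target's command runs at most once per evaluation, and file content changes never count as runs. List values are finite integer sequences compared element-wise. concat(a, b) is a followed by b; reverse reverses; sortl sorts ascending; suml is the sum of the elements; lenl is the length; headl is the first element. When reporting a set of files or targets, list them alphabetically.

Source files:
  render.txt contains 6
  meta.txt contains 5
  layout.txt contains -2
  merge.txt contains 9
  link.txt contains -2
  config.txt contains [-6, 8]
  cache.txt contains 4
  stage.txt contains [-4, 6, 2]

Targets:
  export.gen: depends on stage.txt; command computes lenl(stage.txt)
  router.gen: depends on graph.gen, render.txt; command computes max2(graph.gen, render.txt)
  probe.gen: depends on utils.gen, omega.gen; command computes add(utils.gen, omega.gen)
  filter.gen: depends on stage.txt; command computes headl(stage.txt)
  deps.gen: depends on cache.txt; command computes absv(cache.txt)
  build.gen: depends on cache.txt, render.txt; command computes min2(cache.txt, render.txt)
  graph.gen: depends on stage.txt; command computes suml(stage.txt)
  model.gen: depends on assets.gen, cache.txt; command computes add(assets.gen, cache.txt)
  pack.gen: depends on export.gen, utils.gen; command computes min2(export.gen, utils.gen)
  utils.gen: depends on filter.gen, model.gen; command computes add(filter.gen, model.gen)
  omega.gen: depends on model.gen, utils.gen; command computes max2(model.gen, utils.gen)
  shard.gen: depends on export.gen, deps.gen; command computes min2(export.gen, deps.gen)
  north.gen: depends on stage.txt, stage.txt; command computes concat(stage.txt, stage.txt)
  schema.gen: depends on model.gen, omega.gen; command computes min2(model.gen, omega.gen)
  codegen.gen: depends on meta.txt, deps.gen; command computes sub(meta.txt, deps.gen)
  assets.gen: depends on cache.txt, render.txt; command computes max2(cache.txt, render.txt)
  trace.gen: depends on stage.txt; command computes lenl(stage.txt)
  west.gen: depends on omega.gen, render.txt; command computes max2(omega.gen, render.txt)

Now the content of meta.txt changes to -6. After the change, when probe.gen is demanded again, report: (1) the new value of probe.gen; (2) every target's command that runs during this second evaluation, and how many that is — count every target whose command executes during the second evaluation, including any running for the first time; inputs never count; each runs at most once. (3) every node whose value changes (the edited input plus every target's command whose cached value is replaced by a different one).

First evaluation (everything demanded from the output):
  assets.gen = max2(4, 6) = 6
  filter.gen = headl([-4, 6, 2]) = -4
  model.gen = add(6, 4) = 10
  utils.gen = add(-4, 10) = 6
  omega.gen = max2(10, 6) = 10
  probe.gen = add(6, 10) = 16

Propagation after the edit:
  meta.txt feeds no computation that the output demands — nothing is marked dirty and nothing runs.

Key observation: meta.txt is never demanded by the output, so the edit triggers no recomputation at all.

New value of probe.gen: 16.
Target commands that run: none — 0 in total.
Values that change: meta.txt.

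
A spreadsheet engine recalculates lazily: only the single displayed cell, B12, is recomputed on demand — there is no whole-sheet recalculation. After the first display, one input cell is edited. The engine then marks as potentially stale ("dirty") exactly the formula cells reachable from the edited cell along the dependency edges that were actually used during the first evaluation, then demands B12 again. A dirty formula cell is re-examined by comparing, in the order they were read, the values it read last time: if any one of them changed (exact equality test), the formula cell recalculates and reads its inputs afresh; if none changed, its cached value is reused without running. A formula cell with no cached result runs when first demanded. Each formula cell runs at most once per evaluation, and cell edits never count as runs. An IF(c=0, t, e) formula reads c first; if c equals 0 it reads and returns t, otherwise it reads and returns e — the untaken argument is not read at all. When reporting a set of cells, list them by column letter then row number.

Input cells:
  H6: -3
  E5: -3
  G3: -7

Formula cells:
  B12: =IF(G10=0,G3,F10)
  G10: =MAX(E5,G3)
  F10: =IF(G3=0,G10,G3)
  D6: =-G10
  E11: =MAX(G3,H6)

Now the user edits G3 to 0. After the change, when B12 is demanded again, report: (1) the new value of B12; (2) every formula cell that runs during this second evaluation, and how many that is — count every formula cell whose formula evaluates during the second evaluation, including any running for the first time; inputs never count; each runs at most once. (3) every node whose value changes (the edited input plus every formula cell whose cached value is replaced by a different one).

First evaluation (everything demanded from the output):
  G10 = MAX(-3, -7) = -3
  F10 = IF(G3=0: G3=-7 -> else branch G3) = -7
  B12 = IF(G10=0: G10=-3 -> else branch F10) = -7

Propagation after the edit:
  G10: runs — G3 -7->0; result 0.
  F10: marked dirty but never re-examined — demand shifted away from it.
  B12: runs — G10 -3->0; result 0.

Key observation: a condition flipped, so demand moved to the other branch — F10 is never re-examined.

New value of B12: 0.
Formula cells that run: B12, G10 — 2 in total.
Values that change: B12, G3, G10.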